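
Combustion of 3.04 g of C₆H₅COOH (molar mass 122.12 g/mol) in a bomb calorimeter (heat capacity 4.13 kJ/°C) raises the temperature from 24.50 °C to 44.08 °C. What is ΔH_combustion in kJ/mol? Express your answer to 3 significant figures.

ΔT = 44.08 − 24.50 = 19.58 °C
q_cal = C_cal × ΔT = 4.13 × 19.58 = 80.8654 kJ
n = 3.04 / 122.12 = 0.02489 mol
q_rxn = −q_cal = -80.8654 kJ
ΔH = -80.8654 / 0.02489 = -3249 kJ/mol

ΔH = -3250 kJ/mol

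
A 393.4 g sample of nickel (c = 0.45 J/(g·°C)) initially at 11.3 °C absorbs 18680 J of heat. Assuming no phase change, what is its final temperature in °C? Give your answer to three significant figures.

T_f = 117 °C

ΔT = q / (m c) = 18680 / (393.4 × 0.45) = 105.5 °C
T_f = 11.3 + 105.5 = 116.8 °C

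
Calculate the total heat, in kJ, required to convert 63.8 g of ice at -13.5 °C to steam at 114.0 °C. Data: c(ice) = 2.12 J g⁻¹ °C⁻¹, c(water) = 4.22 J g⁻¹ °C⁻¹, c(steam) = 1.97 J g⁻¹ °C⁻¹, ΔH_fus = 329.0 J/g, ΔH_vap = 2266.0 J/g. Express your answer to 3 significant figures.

q1 (heat ice -13.5→0.0 °C): 63.8 × 2.12 × 13.5 = 1826 J
q2 (melt at 0 °C): 63.8 × 329.0 = 20990 J
q3 (heat water 0.0→100.0 °C): 63.8 × 4.22 × 100.0 = 26924 J
q4 (vaporize at 100 °C): 63.8 × 2266.0 = 144571 J
q5 (heat steam 100.0→114.0 °C): 63.8 × 1.97 × 14.0 = 1760 J
Total: 1826 + 20990 + 26924 + 144571 + 1760 = 196071 J = 196 kJ

q = 196 kJ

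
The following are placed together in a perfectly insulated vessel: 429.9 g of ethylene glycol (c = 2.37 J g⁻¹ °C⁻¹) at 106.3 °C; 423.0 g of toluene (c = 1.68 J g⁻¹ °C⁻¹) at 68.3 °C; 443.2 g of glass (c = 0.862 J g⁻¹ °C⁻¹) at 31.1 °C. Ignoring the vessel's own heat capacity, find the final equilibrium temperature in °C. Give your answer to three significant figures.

Σ mᵢcᵢ(T − Tᵢ) = 0  ⇒  T = Σ mᵢcᵢTᵢ / Σ mᵢcᵢ
Σ mᵢcᵢ = 429.9×2.37 + 423.0×1.68 + 443.2×0.862 = 2111.5414
Σ mᵢcᵢTᵢ = 1018.863×106.3 + 710.64×68.3 + 382.0384×31.1 = 168720
T = 168720 / 2111.5414 = 79.90 °C

T_f = 79.9 °C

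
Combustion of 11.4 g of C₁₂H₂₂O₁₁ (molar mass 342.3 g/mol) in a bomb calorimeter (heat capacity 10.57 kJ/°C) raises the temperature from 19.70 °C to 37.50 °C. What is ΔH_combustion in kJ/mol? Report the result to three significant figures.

ΔH = -5650 kJ/mol

ΔT = 37.50 − 19.70 = 17.80 °C
q_cal = C_cal × ΔT = 10.57 × 17.80 = 188.146 kJ
n = 11.4 / 342.3 = 0.03330 mol
q_rxn = −q_cal = -188.146 kJ
ΔH = -188.146 / 0.03330 = -5650 kJ/mol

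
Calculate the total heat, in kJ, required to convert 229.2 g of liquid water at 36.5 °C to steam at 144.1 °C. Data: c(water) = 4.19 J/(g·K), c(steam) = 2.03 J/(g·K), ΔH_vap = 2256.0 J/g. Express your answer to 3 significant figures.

q = 599 kJ

q1 (heat water 36.5→100.0 °C): 229.2 × 4.19 × 63.5 = 60982 J
q2 (vaporize at 100 °C): 229.2 × 2256.0 = 517075 J
q3 (heat steam 100.0→144.1 °C): 229.2 × 2.03 × 44.1 = 20519 J
Total: 60982 + 517075 + 20519 = 598576 J = 599 kJ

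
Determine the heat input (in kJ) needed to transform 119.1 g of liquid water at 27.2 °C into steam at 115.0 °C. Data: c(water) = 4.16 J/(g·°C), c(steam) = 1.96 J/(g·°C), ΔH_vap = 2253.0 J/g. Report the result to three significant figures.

q = 308 kJ

q1 (heat water 27.2→100.0 °C): 119.1 × 4.16 × 72.8 = 36069 J
q2 (vaporize at 100 °C): 119.1 × 2253.0 = 268332 J
q3 (heat steam 100.0→115.0 °C): 119.1 × 1.96 × 15.0 = 3502 J
Total: 36069 + 268332 + 3502 = 307903 J = 308 kJ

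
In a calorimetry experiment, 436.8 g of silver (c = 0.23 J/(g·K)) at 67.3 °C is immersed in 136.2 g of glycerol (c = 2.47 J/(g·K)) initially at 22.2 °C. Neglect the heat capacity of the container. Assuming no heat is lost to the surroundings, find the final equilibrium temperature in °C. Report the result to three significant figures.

T_f = 32.6 °C

Heat lost by silver = heat gained by glycerol.
(436.8)(0.23)(67.3 − T) = (136.2)(2.47)(T − 22.2)
100.464 (67.3 − T) = 336.414 (T − 22.2)
6761.2 − 100.464 T = 336.414 T − 7468.4
14229.6 = 436.878 T
T = 32.57 °C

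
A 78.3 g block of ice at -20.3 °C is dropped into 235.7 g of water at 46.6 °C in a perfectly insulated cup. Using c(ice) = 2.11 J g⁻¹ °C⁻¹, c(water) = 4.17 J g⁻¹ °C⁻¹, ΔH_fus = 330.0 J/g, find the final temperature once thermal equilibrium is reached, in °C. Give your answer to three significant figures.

T_f = 12.7 °C

Heat to bring ice to 0 °C and melt it: q₁ = 78.3×2.11×20.3 + 78.3×330.0 = 29193 J
Heat the water can supply cooling to 0 °C: 235.7×4.17×46.6 = 45801.7 J > q₁, so all ice melts.
Energy balance: 235.7×4.17×(46.6 − T) = 29193 + 78.3×4.17×(T − 0)
982.869(46.6 − T) = 29193 + 326.511 T
45801.7 − 29193 = 1309.380 T
T = 16608.7 / 1309.380 = 12.68 °C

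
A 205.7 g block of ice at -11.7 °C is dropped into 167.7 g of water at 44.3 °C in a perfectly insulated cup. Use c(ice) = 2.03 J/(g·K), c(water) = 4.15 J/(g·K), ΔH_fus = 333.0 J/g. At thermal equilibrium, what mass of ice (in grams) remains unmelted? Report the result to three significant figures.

Heat to warm all ice to 0 °C: 205.7×2.03×11.7 = 4885.6 J
Heat released by water cooling to 0 °C: 167.7×4.15×44.3 = 30831 J
30831 J < 4885.6 + 205.7×333.0 = 73383.7 J, so not all ice melts; final T = 0 °C.
Heat left for melting: 30831 − 4885.6 = 25945.4 J
Mass melted = 25945.4 / 333.0 = 77.91 g
Ice remaining = 205.7 − 77.91 = 127.79 g

m_ice remaining = 128 g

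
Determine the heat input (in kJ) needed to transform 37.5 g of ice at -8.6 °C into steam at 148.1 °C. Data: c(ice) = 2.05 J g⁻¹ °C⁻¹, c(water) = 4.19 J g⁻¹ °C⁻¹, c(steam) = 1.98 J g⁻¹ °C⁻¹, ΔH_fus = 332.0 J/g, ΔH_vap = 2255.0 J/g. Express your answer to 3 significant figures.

q1 (heat ice -8.6→0.0 °C): 37.5 × 2.05 × 8.6 = 661 J
q2 (melt at 0 °C): 37.5 × 332.0 = 12450 J
q3 (heat water 0.0→100.0 °C): 37.5 × 4.19 × 100.0 = 15713 J
q4 (vaporize at 100 °C): 37.5 × 2255.0 = 84563 J
q5 (heat steam 100.0→148.1 °C): 37.5 × 1.98 × 48.1 = 3571 J
Total: 661 + 12450 + 15713 + 84563 + 3571 = 116958 J = 117 kJ

q = 117 kJ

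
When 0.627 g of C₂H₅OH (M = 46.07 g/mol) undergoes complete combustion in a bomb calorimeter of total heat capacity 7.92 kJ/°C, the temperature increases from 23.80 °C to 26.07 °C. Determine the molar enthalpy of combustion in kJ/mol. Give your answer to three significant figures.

ΔH = -1320 kJ/mol

ΔT = 26.07 − 23.80 = 2.27 °C
q_cal = C_cal × ΔT = 7.92 × 2.27 = 17.9784 kJ
n = 0.627 / 46.07 = 0.01361 mol
q_rxn = −q_cal = -17.9784 kJ
ΔH = -17.9784 / 0.01361 = -1321 kJ/mol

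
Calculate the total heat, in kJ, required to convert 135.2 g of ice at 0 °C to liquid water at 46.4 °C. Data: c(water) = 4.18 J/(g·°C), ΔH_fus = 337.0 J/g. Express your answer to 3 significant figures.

q1 (melt at 0 °C): 135.2 × 337.0 = 45562 J
q2 (heat water 0.0→46.4 °C): 135.2 × 4.18 × 46.4 = 26222 J
Total: 45562 + 26222 = 71784 J = 71.8 kJ

q = 71.8 kJ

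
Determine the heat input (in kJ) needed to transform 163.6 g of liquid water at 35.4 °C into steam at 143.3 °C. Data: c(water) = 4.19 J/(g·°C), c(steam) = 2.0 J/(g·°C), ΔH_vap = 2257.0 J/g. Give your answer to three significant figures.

q1 (heat water 35.4→100.0 °C): 163.6 × 4.19 × 64.6 = 44282 J
q2 (vaporize at 100 °C): 163.6 × 2257.0 = 369245 J
q3 (heat steam 100.0→143.3 °C): 163.6 × 2.0 × 43.3 = 14168 J
Total: 44282 + 369245 + 14168 = 427695 J = 428 kJ

q = 428 kJ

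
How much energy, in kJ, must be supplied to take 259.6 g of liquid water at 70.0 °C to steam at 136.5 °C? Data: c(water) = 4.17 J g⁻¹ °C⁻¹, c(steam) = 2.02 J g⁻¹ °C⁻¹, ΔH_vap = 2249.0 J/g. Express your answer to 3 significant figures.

q = 635 kJ

q1 (heat water 70.0→100.0 °C): 259.6 × 4.17 × 30.0 = 32476 J
q2 (vaporize at 100 °C): 259.6 × 2249.0 = 583840 J
q3 (heat steam 100.0→136.5 °C): 259.6 × 2.02 × 36.5 = 19140 J
Total: 32476 + 583840 + 19140 = 635456 J = 635 kJ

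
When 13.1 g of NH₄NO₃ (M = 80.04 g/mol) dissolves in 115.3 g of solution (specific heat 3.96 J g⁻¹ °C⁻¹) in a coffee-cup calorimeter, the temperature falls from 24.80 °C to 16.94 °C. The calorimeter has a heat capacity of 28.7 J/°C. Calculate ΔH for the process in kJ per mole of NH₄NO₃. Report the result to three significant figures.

ΔH = 23.3 kJ/mol

|ΔT| = |16.94 − 24.80| = 7.86 °C
|q_surr| = (115.3 × 3.96 + 28.7) × 7.86 = 485.288 × 7.86 = 3814 J
n(NH₄NO₃) = 13.1 / 80.04 = 0.1637 mol
Temperature fell, so q_rxn = +|q_surr| = 3.814 kJ
ΔH = q_rxn / n = 23.30 kJ/mol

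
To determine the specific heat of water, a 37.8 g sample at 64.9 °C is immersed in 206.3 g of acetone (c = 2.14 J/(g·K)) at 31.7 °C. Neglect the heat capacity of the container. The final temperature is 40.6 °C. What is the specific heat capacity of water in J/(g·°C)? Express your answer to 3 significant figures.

q_gained = (206.3 × 2.14) × (40.6 − 31.7) = 3929 J
q_lost = 37.8 × c × (64.9 − 40.6) = 918.54 c
Set equal: c = 3929 / 918.54 = 4.28 J/(g·°C)

c = 4.28 J/(g·°C)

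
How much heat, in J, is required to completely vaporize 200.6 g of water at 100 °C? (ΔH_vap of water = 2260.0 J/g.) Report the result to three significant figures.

q = m × ΔH_vap = 200.6 × 2260.0 = 453400 J

q = 453000 J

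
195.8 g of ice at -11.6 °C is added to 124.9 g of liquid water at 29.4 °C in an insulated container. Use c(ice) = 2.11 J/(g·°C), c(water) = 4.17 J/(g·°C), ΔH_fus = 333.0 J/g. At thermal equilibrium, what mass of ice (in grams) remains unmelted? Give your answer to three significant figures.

Heat to warm all ice to 0 °C: 195.8×2.11×11.6 = 4792.4 J
Heat released by water cooling to 0 °C: 124.9×4.17×29.4 = 15312 J
15312 J < 4792.4 + 195.8×333.0 = 69993.8 J, so not all ice melts; final T = 0 °C.
Heat left for melting: 15312 − 4792.4 = 10519.6 J
Mass melted = 10519.6 / 333.0 = 31.59 g
Ice remaining = 195.8 − 31.59 = 164.21 g

m_ice remaining = 164 g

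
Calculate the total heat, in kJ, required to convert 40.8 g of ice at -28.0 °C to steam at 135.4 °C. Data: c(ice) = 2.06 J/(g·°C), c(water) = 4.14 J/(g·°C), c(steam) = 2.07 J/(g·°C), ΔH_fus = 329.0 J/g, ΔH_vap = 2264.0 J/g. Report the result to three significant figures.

q = 128 kJ

q1 (heat ice -28.0→0.0 °C): 40.8 × 2.06 × 28.0 = 2353 J
q2 (melt at 0 °C): 40.8 × 329.0 = 13423 J
q3 (heat water 0.0→100.0 °C): 40.8 × 4.14 × 100.0 = 16891 J
q4 (vaporize at 100 °C): 40.8 × 2264.0 = 92371 J
q5 (heat steam 100.0→135.4 °C): 40.8 × 2.07 × 35.4 = 2990 J
Total: 2353 + 13423 + 16891 + 92371 + 2990 = 128028 J = 128 kJ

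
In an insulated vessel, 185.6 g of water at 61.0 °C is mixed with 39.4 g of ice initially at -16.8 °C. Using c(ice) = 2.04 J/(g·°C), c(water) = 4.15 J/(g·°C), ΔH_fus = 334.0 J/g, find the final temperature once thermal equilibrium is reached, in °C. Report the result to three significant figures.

Heat to bring ice to 0 °C and melt it: q₁ = 39.4×2.04×16.8 + 39.4×334.0 = 14510 J
Heat the water can supply cooling to 0 °C: 185.6×4.15×61.0 = 46984.6 J > q₁, so all ice melts.
Energy balance: 185.6×4.15×(61.0 − T) = 14510 + 39.4×4.15×(T − 0)
770.24(61.0 − T) = 14510 + 163.51 T
46984.6 − 14510 = 933.75 T
T = 32474.6 / 933.75 = 34.78 °C

T_f = 34.8 °C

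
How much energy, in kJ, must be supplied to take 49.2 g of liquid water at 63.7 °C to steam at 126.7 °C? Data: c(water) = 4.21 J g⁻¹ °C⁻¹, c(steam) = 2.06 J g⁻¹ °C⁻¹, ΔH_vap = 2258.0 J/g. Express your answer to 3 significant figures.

q1 (heat water 63.7→100.0 °C): 49.2 × 4.21 × 36.3 = 7519 J
q2 (vaporize at 100 °C): 49.2 × 2258.0 = 111094 J
q3 (heat steam 100.0→126.7 °C): 49.2 × 2.06 × 26.7 = 2706 J
Total: 7519 + 111094 + 2706 = 121319 J = 121 kJ

q = 121 kJ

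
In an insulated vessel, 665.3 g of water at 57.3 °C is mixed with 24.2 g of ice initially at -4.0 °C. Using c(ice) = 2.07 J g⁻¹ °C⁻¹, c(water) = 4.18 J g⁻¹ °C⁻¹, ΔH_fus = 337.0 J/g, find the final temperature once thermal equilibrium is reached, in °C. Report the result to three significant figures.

Heat to bring ice to 0 °C and melt it: q₁ = 24.2×2.07×4.0 + 24.2×337.0 = 8355.8 J
Heat the water can supply cooling to 0 °C: 665.3×4.18×57.3 = 159349 J > q₁, so all ice melts.
Energy balance: 665.3×4.18×(57.3 − T) = 8355.8 + 24.2×4.18×(T − 0)
2780.954(57.3 − T) = 8355.8 + 101.156 T
159349 − 8355.8 = 2882.110 T
T = 150993.2 / 2882.110 = 52.39 °C

T_f = 52.4 °C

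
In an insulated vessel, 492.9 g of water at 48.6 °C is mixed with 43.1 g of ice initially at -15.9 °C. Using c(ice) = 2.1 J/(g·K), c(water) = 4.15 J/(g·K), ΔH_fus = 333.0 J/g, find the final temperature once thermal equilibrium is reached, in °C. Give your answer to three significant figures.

Heat to bring ice to 0 °C and melt it: q₁ = 43.1×2.1×15.9 + 43.1×333.0 = 15791 J
Heat the water can supply cooling to 0 °C: 492.9×4.15×48.6 = 99413.0 J > q₁, so all ice melts.
Energy balance: 492.9×4.15×(48.6 − T) = 15791 + 43.1×4.15×(T − 0)
2045.535(48.6 − T) = 15791 + 178.865 T
99413.0 − 15791 = 2224.400 T
T = 83622.0 / 2224.400 = 37.59 °C

T_f = 37.6 °C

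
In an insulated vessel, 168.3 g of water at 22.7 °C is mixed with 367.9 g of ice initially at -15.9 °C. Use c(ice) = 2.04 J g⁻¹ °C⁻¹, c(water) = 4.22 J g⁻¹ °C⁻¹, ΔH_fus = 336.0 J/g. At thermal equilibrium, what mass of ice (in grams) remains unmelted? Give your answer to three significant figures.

Heat to warm all ice to 0 °C: 367.9×2.04×15.9 = 11933 J
Heat released by water cooling to 0 °C: 168.3×4.22×22.7 = 16122 J
16122 J < 11933 + 367.9×336.0 = 135547.4 J, so not all ice melts; final T = 0 °C.
Heat left for melting: 16122 − 11933 = 4189 J
Mass melted = 4189 / 336.0 = 12.47 g
Ice remaining = 367.9 − 12.47 = 355.43 g

m_ice remaining = 355 g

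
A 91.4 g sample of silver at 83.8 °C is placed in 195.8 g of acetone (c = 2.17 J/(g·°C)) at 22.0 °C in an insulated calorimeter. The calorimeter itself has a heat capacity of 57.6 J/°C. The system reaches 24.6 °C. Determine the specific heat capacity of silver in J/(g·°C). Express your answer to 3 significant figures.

c = 0.232 J/(g·°C)

q_gained = (195.8 × 2.17 + 57.6) × (24.6 − 22.0) = 1254 J
q_lost = 91.4 × c × (83.8 − 24.6) = 5410.88 c
Set equal: c = 1254 / 5410.88 = 0.232 J/(g·°C)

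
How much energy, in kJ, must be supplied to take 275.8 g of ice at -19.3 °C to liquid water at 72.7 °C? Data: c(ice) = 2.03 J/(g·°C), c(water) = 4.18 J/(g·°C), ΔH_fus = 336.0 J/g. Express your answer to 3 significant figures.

q1 (heat ice -19.3→0.0 °C): 275.8 × 2.03 × 19.3 = 10806 J
q2 (melt at 0 °C): 275.8 × 336.0 = 92669 J
q3 (heat water 0.0→72.7 °C): 275.8 × 4.18 × 72.7 = 83812 J
Total: 10806 + 92669 + 83812 = 187287 J = 187 kJ

q = 187 kJ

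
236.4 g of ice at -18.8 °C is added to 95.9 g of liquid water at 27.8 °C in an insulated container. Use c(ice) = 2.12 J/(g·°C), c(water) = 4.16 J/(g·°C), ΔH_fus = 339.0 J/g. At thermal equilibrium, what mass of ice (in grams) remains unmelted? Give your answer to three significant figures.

m_ice remaining = 231 g

Heat to warm all ice to 0 °C: 236.4×2.12×18.8 = 9422.0 J
Heat released by water cooling to 0 °C: 95.9×4.16×27.8 = 11091 J
11091 J < 9422.0 + 236.4×339.0 = 89561.6 J, so not all ice melts; final T = 0 °C.
Heat left for melting: 11091 − 9422.0 = 1669.0 J
Mass melted = 1669.0 / 339.0 = 4.923 g
Ice remaining = 236.4 − 4.923 = 231.477 g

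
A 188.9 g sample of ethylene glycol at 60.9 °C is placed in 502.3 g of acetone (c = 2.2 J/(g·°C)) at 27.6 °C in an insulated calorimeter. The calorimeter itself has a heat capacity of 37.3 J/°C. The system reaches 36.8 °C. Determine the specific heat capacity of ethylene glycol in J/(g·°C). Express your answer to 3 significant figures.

q_gained = (502.3 × 2.2 + 37.3) × (36.8 − 27.6) = 10510 J
q_lost = 188.9 × c × (60.9 − 36.8) = 4552.49 c
Set equal: c = 10510 / 4552.49 = 2.31 J/(g·°C)

c = 2.31 J/(g·°C)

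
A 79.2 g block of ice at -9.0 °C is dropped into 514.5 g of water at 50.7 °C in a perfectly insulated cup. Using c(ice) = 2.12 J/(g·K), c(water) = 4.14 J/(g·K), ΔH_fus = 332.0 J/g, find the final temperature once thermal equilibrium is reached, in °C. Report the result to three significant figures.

Heat to bring ice to 0 °C and melt it: q₁ = 79.2×2.12×9.0 + 79.2×332.0 = 27806 J
Heat the water can supply cooling to 0 °C: 514.5×4.14×50.7 = 107993 J > q₁, so all ice melts.
Energy balance: 514.5×4.14×(50.7 − T) = 27806 + 79.2×4.14×(T − 0)
2130.03(50.7 − T) = 27806 + 327.888 T
107993 − 27806 = 2457.918 T
T = 80187 / 2457.918 = 32.62 °C

T_f = 32.6 °C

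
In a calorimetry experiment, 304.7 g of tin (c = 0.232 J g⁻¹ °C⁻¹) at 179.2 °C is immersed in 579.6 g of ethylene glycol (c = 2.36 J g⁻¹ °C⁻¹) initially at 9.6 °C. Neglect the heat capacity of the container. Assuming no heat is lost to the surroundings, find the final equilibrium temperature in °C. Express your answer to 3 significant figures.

Heat lost by tin = heat gained by ethylene glycol.
(304.7)(0.232)(179.2 − T) = (579.6)(2.36)(T − 9.6)
70.6904 (179.2 − T) = 1367.856 (T − 9.6)
12668 − 70.6904 T = 1367.856 T − 13131
25799 = 1438.5464 T
T = 17.93 °C

T_f = 17.9 °C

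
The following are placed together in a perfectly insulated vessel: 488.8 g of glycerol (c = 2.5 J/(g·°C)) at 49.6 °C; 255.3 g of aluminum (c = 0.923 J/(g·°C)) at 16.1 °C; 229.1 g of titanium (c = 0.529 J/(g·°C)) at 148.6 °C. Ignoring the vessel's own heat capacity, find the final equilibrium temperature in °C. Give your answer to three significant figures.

Σ mᵢcᵢ(T − Tᵢ) = 0  ⇒  T = Σ mᵢcᵢTᵢ / Σ mᵢcᵢ
Σ mᵢcᵢ = 488.8×2.5 + 255.3×0.923 + 229.1×0.529 = 1578.8358
Σ mᵢcᵢTᵢ = 1222×49.6 + 235.6419×16.1 + 121.1939×148.6 = 82414
T = 82414 / 1578.8358 = 52.20 °C

T_f = 52.2 °C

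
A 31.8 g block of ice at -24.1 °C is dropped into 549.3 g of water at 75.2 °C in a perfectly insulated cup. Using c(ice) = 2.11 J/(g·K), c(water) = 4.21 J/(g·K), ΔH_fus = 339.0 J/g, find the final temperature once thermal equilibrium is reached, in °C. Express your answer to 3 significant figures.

T_f = 66.0 °C

Heat to bring ice to 0 °C and melt it: q₁ = 31.8×2.11×24.1 + 31.8×339.0 = 12397 J
Heat the water can supply cooling to 0 °C: 549.3×4.21×75.2 = 173904 J > q₁, so all ice melts.
Energy balance: 549.3×4.21×(75.2 − T) = 12397 + 31.8×4.21×(T − 0)
2312.553(75.2 − T) = 12397 + 133.878 T
173904 − 12397 = 2446.431 T
T = 161507 / 2446.431 = 66.02 °C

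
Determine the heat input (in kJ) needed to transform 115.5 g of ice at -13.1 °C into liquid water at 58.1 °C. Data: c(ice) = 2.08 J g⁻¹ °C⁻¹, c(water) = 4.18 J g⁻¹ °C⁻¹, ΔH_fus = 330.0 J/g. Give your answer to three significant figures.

q1 (heat ice -13.1→0.0 °C): 115.5 × 2.08 × 13.1 = 3147 J
q2 (melt at 0 °C): 115.5 × 330.0 = 38115 J
q3 (heat water 0.0→58.1 °C): 115.5 × 4.18 × 58.1 = 28050 J
Total: 3147 + 38115 + 28050 = 69312 J = 69.3 kJ

q = 69.3 kJ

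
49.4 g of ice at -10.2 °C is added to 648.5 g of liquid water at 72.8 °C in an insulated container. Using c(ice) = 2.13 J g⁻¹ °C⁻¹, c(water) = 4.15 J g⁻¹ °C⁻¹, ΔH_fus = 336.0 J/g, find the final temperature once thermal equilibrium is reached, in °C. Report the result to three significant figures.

T_f = 61.5 °C

Heat to bring ice to 0 °C and melt it: q₁ = 49.4×2.13×10.2 + 49.4×336.0 = 17672 J
Heat the water can supply cooling to 0 °C: 648.5×4.15×72.8 = 195925 J > q₁, so all ice melts.
Energy balance: 648.5×4.15×(72.8 − T) = 17672 + 49.4×4.15×(T − 0)
2691.275(72.8 − T) = 17672 + 205.01 T
195925 − 17672 = 2896.285 T
T = 178253 / 2896.285 = 61.545 °C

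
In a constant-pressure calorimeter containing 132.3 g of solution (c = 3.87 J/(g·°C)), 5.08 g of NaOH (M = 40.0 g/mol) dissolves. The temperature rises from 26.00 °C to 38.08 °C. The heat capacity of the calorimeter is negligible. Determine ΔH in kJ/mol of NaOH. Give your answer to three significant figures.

|ΔT| = |38.08 − 26.00| = 12.08 °C
|q_surr| = (132.3 × 3.87) × 12.08 = 512.001 × 12.08 = 6185 J
n(NaOH) = 5.08 / 40.0 = 0.1270 mol
Temperature rose, so q_rxn = −|q_surr| = -6.185 kJ
ΔH = q_rxn / n = -48.70 kJ/mol

ΔH = -48.7 kJ/mol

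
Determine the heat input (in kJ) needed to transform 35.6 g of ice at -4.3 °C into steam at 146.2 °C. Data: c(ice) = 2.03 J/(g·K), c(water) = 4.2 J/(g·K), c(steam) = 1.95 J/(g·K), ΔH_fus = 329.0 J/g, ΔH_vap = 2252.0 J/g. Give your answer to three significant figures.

q1 (heat ice -4.3→0.0 °C): 35.6 × 2.03 × 4.3 = 311 J
q2 (melt at 0 °C): 35.6 × 329.0 = 11712 J
q3 (heat water 0.0→100.0 °C): 35.6 × 4.2 × 100.0 = 14952 J
q4 (vaporize at 100 °C): 35.6 × 2252.0 = 80171 J
q5 (heat steam 100.0→146.2 °C): 35.6 × 1.95 × 46.2 = 3207 J
Total: 311 + 11712 + 14952 + 80171 + 3207 = 110353 J = 110 kJ

q = 110 kJ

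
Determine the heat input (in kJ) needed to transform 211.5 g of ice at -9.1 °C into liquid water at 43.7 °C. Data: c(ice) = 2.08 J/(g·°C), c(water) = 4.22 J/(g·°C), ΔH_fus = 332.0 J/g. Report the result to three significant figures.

q1 (heat ice -9.1→0.0 °C): 211.5 × 2.08 × 9.1 = 4003 J
q2 (melt at 0 °C): 211.5 × 332.0 = 70218 J
q3 (heat water 0.0→43.7 °C): 211.5 × 4.22 × 43.7 = 39004 J
Total: 4003 + 70218 + 39004 = 113225 J = 113 kJ

q = 113 kJ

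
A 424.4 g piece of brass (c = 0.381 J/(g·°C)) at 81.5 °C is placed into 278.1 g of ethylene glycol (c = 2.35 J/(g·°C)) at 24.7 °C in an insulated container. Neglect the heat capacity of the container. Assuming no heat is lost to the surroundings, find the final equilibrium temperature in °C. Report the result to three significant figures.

T_f = 36.0 °C

Heat lost by brass = heat gained by ethylene glycol.
(424.4)(0.381)(81.5 − T) = (278.1)(2.35)(T − 24.7)
161.6964 (81.5 − T) = 653.535 (T − 24.7)
13178 − 161.6964 T = 653.535 T − 16142
29320 = 815.2314 T
T = 35.97 °C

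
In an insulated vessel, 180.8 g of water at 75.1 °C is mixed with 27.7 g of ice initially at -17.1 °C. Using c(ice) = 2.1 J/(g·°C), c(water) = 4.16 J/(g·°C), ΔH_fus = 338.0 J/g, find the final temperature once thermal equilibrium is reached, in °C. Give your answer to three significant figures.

T_f = 53.2 °C

Heat to bring ice to 0 °C and melt it: q₁ = 27.7×2.1×17.1 + 27.7×338.0 = 10357 J
Heat the water can supply cooling to 0 °C: 180.8×4.16×75.1 = 56484.8 J > q₁, so all ice melts.
Energy balance: 180.8×4.16×(75.1 − T) = 10357 + 27.7×4.16×(T − 0)
752.128(75.1 − T) = 10357 + 115.232 T
56484.8 − 10357 = 867.360 T
T = 46127.8 / 867.360 = 53.18 °C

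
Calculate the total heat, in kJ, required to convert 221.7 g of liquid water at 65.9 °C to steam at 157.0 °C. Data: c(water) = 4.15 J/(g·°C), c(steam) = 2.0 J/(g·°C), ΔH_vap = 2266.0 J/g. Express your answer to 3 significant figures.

q1 (heat water 65.9→100.0 °C): 221.7 × 4.15 × 34.1 = 31374 J
q2 (vaporize at 100 °C): 221.7 × 2266.0 = 502372 J
q3 (heat steam 100.0→157.0 °C): 221.7 × 2.0 × 57.0 = 25274 J
Total: 31374 + 502372 + 25274 = 559020 J = 559 kJ

q = 559 kJ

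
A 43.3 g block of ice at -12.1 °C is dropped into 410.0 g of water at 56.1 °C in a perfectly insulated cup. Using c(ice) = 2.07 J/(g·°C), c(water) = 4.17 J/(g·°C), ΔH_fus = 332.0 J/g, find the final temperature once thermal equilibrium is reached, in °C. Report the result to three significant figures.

Heat to bring ice to 0 °C and melt it: q₁ = 43.3×2.07×12.1 + 43.3×332.0 = 15460 J
Heat the water can supply cooling to 0 °C: 410.0×4.17×56.1 = 95914.2 J > q₁, so all ice melts.
Energy balance: 410.0×4.17×(56.1 − T) = 15460 + 43.3×4.17×(T − 0)
1709.7(56.1 − T) = 15460 + 180.561 T
95914.2 − 15460 = 1890.261 T
T = 80454.2 / 1890.261 = 42.56 °C

T_f = 42.6 °C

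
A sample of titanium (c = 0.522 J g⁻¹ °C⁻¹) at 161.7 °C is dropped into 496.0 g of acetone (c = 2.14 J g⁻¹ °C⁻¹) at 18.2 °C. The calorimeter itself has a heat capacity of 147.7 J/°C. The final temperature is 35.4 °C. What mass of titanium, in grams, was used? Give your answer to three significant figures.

q_gained = (496.0 × 2.14 + 147.7) × (35.4 − 18.2) = 20800 J
q_lost = m × 0.522 × (161.7 − 35.4) = 65.9286 m
m = 20800 / 65.9286 = 315 g

m = 315 g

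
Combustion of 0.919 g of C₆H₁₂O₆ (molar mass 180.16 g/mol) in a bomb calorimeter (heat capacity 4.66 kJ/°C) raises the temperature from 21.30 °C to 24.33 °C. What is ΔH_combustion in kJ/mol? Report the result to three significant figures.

ΔH = -2770 kJ/mol

ΔT = 24.33 − 21.30 = 3.03 °C
q_cal = C_cal × ΔT = 4.66 × 3.03 = 14.1198 kJ
n = 0.919 / 180.16 = 0.005101 mol
q_rxn = −q_cal = -14.1198 kJ
ΔH = -14.1198 / 0.005101 = -2768 kJ/mol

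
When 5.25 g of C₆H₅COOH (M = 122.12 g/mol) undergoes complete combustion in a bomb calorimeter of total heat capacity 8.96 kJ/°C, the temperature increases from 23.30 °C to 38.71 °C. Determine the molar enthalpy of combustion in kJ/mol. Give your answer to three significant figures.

ΔT = 38.71 − 23.30 = 15.41 °C
q_cal = C_cal × ΔT = 8.96 × 15.41 = 138.0736 kJ
n = 5.25 / 122.12 = 0.04299 mol
q_rxn = −q_cal = -138.0736 kJ
ΔH = -138.0736 / 0.04299 = -3212 kJ/mol

ΔH = -3210 kJ/mol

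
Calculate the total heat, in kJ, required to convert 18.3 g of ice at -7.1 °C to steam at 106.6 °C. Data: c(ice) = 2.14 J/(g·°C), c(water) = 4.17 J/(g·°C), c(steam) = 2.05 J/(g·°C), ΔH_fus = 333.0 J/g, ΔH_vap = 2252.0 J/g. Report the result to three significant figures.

q = 55.5 kJ

q1 (heat ice -7.1→0.0 °C): 18.3 × 2.14 × 7.1 = 278 J
q2 (melt at 0 °C): 18.3 × 333.0 = 6094 J
q3 (heat water 0.0→100.0 °C): 18.3 × 4.17 × 100.0 = 7631 J
q4 (vaporize at 100 °C): 18.3 × 2252.0 = 41212 J
q5 (heat steam 100.0→106.6 °C): 18.3 × 2.05 × 6.6 = 248 J
Total: 278 + 6094 + 7631 + 41212 + 248 = 55463 J = 55.5 kJ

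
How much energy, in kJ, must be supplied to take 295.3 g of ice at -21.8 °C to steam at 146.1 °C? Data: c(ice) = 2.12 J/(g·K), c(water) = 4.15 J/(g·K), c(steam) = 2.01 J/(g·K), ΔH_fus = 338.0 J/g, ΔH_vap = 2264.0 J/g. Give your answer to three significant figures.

q1 (heat ice -21.8→0.0 °C): 295.3 × 2.12 × 21.8 = 13648 J
q2 (melt at 0 °C): 295.3 × 338.0 = 99811 J
q3 (heat water 0.0→100.0 °C): 295.3 × 4.15 × 100.0 = 122550 J
q4 (vaporize at 100 °C): 295.3 × 2264.0 = 668559 J
q5 (heat steam 100.0→146.1 °C): 295.3 × 2.01 × 46.1 = 27363 J
Total: 13648 + 99811 + 122550 + 668559 + 27363 = 931931 J = 932 kJ

q = 932 kJ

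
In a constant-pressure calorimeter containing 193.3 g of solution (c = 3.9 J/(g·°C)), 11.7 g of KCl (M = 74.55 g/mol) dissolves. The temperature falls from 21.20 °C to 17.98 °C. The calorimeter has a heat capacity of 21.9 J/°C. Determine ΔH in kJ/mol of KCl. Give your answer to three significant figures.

|ΔT| = |17.98 − 21.20| = 3.22 °C
|q_surr| = (193.3 × 3.9 + 21.9) × 3.22 = 775.77 × 3.22 = 2498 J
n(KCl) = 11.7 / 74.55 = 0.1569 mol
Temperature fell, so q_rxn = +|q_surr| = 2.498 kJ
ΔH = q_rxn / n = 15.92 kJ/mol

ΔH = 15.9 kJ/mol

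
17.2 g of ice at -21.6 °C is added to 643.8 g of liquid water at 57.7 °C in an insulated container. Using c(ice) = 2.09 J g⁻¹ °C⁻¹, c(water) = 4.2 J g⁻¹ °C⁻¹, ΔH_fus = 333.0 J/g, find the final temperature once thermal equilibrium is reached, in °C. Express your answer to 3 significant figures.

Heat to bring ice to 0 °C and melt it: q₁ = 17.2×2.09×21.6 + 17.2×333.0 = 6504.1 J
Heat the water can supply cooling to 0 °C: 643.8×4.2×57.7 = 156018 J > q₁, so all ice melts.
Energy balance: 643.8×4.2×(57.7 − T) = 6504.1 + 17.2×4.2×(T − 0)
2703.96(57.7 − T) = 6504.1 + 72.24 T
156018 − 6504.1 = 2776.20 T
T = 149513.9 / 2776.20 = 53.86 °C

T_f = 53.9 °C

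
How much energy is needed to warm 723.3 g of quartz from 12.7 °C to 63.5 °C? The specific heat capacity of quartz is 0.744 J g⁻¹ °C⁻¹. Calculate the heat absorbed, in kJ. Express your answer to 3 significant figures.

q = m c ΔT = 723.3 × 0.744 × (63.5 − 12.7)
q = 723.3 × 0.744 × 50.8 = 27340 J = 27.3 kJ

q = 27.3 kJ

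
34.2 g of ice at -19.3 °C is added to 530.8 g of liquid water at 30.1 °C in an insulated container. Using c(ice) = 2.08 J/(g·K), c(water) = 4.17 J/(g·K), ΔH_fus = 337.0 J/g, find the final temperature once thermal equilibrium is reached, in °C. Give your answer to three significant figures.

Heat to bring ice to 0 °C and melt it: q₁ = 34.2×2.08×19.3 + 34.2×337.0 = 12898 J
Heat the water can supply cooling to 0 °C: 530.8×4.17×30.1 = 66624.4 J > q₁, so all ice melts.
Energy balance: 530.8×4.17×(30.1 − T) = 12898 + 34.2×4.17×(T − 0)
2213.436(30.1 − T) = 12898 + 142.614 T
66624.4 − 12898 = 2356.050 T
T = 53726.4 / 2356.050 = 22.80 °C

T_f = 22.8 °C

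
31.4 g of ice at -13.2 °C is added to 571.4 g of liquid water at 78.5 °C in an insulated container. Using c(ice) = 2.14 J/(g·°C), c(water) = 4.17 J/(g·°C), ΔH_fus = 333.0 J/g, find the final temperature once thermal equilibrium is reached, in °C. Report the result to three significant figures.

Heat to bring ice to 0 °C and melt it: q₁ = 31.4×2.14×13.2 + 31.4×333.0 = 11343 J
Heat the water can supply cooling to 0 °C: 571.4×4.17×78.5 = 187045 J > q₁, so all ice melts.
Energy balance: 571.4×4.17×(78.5 − T) = 11343 + 31.4×4.17×(T − 0)
2382.738(78.5 − T) = 11343 + 130.938 T
187045 − 11343 = 2513.676 T
T = 175702 / 2513.676 = 69.90 °C

T_f = 69.9 °C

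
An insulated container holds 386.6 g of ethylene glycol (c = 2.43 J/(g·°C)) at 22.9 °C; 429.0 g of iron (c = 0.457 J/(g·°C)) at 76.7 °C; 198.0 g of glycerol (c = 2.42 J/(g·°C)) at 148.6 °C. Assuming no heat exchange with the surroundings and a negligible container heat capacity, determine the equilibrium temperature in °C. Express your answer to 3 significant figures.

T_f = 66.7 °C

Σ mᵢcᵢ(T − Tᵢ) = 0  ⇒  T = Σ mᵢcᵢTᵢ / Σ mᵢcᵢ
Σ mᵢcᵢ = 386.6×2.43 + 429.0×0.457 + 198.0×2.42 = 1614.651
Σ mᵢcᵢTᵢ = 939.438×22.9 + 196.053×76.7 + 479.16×148.6 = 107750
T = 107750 / 1614.651 = 66.73 °C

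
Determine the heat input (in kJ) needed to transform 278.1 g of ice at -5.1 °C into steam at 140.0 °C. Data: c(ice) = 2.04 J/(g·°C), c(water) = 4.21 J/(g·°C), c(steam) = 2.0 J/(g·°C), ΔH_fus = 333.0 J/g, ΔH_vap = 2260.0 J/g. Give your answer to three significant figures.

q1 (heat ice -5.1→0.0 °C): 278.1 × 2.04 × 5.1 = 2893 J
q2 (melt at 0 °C): 278.1 × 333.0 = 92607 J
q3 (heat water 0.0→100.0 °C): 278.1 × 4.21 × 100.0 = 117080 J
q4 (vaporize at 100 °C): 278.1 × 2260.0 = 628506 J
q5 (heat steam 100.0→140.0 °C): 278.1 × 2.0 × 40.0 = 22248 J
Total: 2893 + 92607 + 117080 + 628506 + 22248 = 863334 J = 863 kJ

q = 863 kJ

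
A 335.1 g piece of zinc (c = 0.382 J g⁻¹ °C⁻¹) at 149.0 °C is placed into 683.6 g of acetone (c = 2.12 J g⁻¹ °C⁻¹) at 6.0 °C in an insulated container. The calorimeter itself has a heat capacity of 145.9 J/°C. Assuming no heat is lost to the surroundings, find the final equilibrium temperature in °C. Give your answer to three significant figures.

Heat lost by zinc = heat gained by acetone + calorimeter.
(335.1)(0.382)(149.0 − T) = [(683.6)(2.12) + 145.9](T − 6.0)
128.0082 (149.0 − T) = 1595.132 (T − 6.0)
19073 − 128.0082 T = 1595.132 T − 9570.8
28643.8 = 1723.1402 T
T = 16.62 °C

T_f = 16.6 °C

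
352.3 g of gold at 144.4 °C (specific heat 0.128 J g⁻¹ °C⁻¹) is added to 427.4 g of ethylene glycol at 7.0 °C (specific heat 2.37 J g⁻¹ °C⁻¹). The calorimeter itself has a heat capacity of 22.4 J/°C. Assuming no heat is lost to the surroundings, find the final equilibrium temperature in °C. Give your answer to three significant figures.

Heat lost by gold = heat gained by ethylene glycol + calorimeter.
(352.3)(0.128)(144.4 − T) = [(427.4)(2.37) + 22.4](T − 7.0)
45.0944 (144.4 − T) = 1035.338 (T − 7.0)
6511.6 − 45.0944 T = 1035.338 T − 7247.4
13759.0 = 1080.4324 T
T = 12.73 °C

T_f = 12.7 °C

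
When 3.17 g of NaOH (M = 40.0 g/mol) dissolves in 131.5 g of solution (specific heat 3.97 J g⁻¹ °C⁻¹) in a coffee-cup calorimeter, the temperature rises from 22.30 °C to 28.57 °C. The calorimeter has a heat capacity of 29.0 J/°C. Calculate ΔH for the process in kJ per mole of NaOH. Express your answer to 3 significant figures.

|ΔT| = |28.57 − 22.30| = 6.27 °C
|q_surr| = (131.5 × 3.97 + 29.0) × 6.27 = 551.055 × 6.27 = 3455 J
n(NaOH) = 3.17 / 40.0 = 0.07925 mol
Temperature rose, so q_rxn = −|q_surr| = -3.455 kJ
ΔH = q_rxn / n = -43.60 kJ/mol

ΔH = -43.6 kJ/mol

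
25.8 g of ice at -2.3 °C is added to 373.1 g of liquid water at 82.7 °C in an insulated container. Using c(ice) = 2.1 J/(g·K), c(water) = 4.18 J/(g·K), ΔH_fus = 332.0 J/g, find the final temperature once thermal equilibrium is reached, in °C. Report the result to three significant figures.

T_f = 72.1 °C

Heat to bring ice to 0 °C and melt it: q₁ = 25.8×2.1×2.3 + 25.8×332.0 = 8690.2 J
Heat the water can supply cooling to 0 °C: 373.1×4.18×82.7 = 128975 J > q₁, so all ice melts.
Energy balance: 373.1×4.18×(82.7 − T) = 8690.2 + 25.8×4.18×(T − 0)
1559.558(82.7 − T) = 8690.2 + 107.844 T
128975 − 8690.2 = 1667.402 T
T = 120284.8 / 1667.402 = 72.14 °C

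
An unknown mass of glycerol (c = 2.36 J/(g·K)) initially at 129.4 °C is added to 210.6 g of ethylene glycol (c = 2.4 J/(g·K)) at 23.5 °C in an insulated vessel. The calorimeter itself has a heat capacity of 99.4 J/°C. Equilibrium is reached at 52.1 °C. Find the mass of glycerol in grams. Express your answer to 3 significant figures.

m = 94.8 g

q_gained = (210.6 × 2.4 + 99.4) × (52.1 − 23.5) = 17300 J
q_lost = m × 2.36 × (129.4 − 52.1) = 182.428 m
m = 17300 / 182.428 = 94.8 g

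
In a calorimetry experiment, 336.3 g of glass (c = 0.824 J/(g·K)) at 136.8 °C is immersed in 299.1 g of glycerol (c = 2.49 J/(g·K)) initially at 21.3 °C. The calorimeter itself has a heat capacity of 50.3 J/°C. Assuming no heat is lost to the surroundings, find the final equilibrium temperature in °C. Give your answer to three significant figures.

Heat lost by glass = heat gained by glycerol + calorimeter.
(336.3)(0.824)(136.8 − T) = [(299.1)(2.49) + 50.3](T − 21.3)
277.1112 (136.8 − T) = 795.059 (T − 21.3)
37909 − 277.1112 T = 795.059 T − 16935
54844 = 1072.1702 T
T = 51.15 °C

T_f = 51.2 °C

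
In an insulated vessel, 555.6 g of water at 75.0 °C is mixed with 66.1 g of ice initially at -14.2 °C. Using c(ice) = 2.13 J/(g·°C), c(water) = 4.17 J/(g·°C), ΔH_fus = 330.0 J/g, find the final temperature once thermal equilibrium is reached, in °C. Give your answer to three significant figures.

T_f = 57.8 °C

Heat to bring ice to 0 °C and melt it: q₁ = 66.1×2.13×14.2 + 66.1×330.0 = 23812 J
Heat the water can supply cooling to 0 °C: 555.6×4.17×75.0 = 173764 J > q₁, so all ice melts.
Energy balance: 555.6×4.17×(75.0 − T) = 23812 + 66.1×4.17×(T − 0)
2316.852(75.0 − T) = 23812 + 275.637 T
173764 − 23812 = 2592.489 T
T = 149952 / 2592.489 = 57.84 °C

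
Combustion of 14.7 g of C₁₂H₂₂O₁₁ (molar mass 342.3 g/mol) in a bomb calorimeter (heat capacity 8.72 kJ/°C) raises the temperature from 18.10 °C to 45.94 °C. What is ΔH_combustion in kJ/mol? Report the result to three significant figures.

ΔT = 45.94 − 18.10 = 27.84 °C
q_cal = C_cal × ΔT = 8.72 × 27.84 = 242.7648 kJ
n = 14.7 / 342.3 = 0.04294 mol
q_rxn = −q_cal = -242.7648 kJ
ΔH = -242.7648 / 0.04294 = -5654 kJ/mol

ΔH = -5650 kJ/mol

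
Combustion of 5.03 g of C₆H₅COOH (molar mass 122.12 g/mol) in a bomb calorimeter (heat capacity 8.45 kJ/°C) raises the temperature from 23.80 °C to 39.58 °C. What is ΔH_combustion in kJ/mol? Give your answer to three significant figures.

ΔH = -3240 kJ/mol

ΔT = 39.58 − 23.80 = 15.78 °C
q_cal = C_cal × ΔT = 8.45 × 15.78 = 133.341 kJ
n = 5.03 / 122.12 = 0.04119 mol
q_rxn = −q_cal = -133.341 kJ
ΔH = -133.341 / 0.04119 = -3237 kJ/mol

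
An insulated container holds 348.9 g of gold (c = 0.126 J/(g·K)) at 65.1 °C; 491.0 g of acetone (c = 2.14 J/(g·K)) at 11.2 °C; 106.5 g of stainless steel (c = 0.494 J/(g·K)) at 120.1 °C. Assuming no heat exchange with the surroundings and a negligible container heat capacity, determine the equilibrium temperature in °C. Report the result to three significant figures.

T_f = 18.3 °C

Σ mᵢcᵢ(T − Tᵢ) = 0  ⇒  T = Σ mᵢcᵢTᵢ / Σ mᵢcᵢ
Σ mᵢcᵢ = 348.9×0.126 + 491.0×2.14 + 106.5×0.494 = 1147.3124
Σ mᵢcᵢTᵢ = 43.9614×65.1 + 1050.74×11.2 + 52.611×120.1 = 20949
T = 20949 / 1147.3124 = 18.26 °C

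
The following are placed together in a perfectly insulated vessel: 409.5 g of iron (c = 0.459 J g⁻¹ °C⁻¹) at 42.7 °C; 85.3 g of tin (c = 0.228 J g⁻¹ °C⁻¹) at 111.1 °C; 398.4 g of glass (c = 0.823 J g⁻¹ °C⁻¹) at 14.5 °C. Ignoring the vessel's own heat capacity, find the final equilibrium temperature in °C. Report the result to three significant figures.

Σ mᵢcᵢ(T − Tᵢ) = 0  ⇒  T = Σ mᵢcᵢTᵢ / Σ mᵢcᵢ
Σ mᵢcᵢ = 409.5×0.459 + 85.3×0.228 + 398.4×0.823 = 535.2921
Σ mᵢcᵢTᵢ = 187.9605×42.7 + 19.4484×111.1 + 327.8832×14.5 = 14941
T = 14941 / 535.2921 = 27.91 °C

T_f = 27.9 °C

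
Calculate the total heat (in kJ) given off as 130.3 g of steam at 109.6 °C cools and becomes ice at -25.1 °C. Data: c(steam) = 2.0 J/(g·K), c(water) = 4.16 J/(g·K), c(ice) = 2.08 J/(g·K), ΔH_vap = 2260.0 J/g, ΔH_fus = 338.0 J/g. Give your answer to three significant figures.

q1 (cool steam 109.6→100 °C): 130.3 × 2.0 × 9.6 = 2502 J
q2 (condense at 100 °C): 130.3 × 2260.0 = 294478 J
q3 (cool water 100→0 °C): 130.3 × 4.16 × 100.0 = 54205 J
q4 (freeze at 0 °C): 130.3 × 338.0 = 44041 J
q5 (cool ice 0→-25.1 °C): 130.3 × 2.08 × 25.1 = 6803 J
Total: 2502 + 294478 + 54205 + 44041 + 6803 = 402029 J = 402 kJ

q = 402 kJ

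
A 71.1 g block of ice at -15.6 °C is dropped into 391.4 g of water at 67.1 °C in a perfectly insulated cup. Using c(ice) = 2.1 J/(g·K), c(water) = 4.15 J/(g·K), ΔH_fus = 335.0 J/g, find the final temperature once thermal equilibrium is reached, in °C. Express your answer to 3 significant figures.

T_f = 43.2 °C

Heat to bring ice to 0 °C and melt it: q₁ = 71.1×2.1×15.6 + 71.1×335.0 = 26148 J
Heat the water can supply cooling to 0 °C: 391.4×4.15×67.1 = 108991 J > q₁, so all ice melts.
Energy balance: 391.4×4.15×(67.1 − T) = 26148 + 71.1×4.15×(T − 0)
1624.31(67.1 − T) = 26148 + 295.065 T
108991 − 26148 = 1919.375 T
T = 82843 / 1919.375 = 43.16 °C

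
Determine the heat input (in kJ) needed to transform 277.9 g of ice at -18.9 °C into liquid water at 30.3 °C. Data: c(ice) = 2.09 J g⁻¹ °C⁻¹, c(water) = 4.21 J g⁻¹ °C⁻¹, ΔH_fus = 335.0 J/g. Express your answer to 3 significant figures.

q = 140 kJ

q1 (heat ice -18.9→0.0 °C): 277.9 × 2.09 × 18.9 = 10977 J
q2 (melt at 0 °C): 277.9 × 335.0 = 93097 J
q3 (heat water 0.0→30.3 °C): 277.9 × 4.21 × 30.3 = 35450 J
Total: 10977 + 93097 + 35450 = 139524 J = 140 kJ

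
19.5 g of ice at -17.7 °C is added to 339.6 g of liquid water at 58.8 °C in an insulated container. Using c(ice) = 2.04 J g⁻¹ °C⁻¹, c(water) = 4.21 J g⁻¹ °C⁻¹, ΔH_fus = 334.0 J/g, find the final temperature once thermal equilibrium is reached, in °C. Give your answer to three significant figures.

T_f = 50.8 °C

Heat to bring ice to 0 °C and melt it: q₁ = 19.5×2.04×17.7 + 19.5×334.0 = 7217.1 J
Heat the water can supply cooling to 0 °C: 339.6×4.21×58.8 = 84067.3 J > q₁, so all ice melts.
Energy balance: 339.6×4.21×(58.8 − T) = 7217.1 + 19.5×4.21×(T − 0)
1429.716(58.8 − T) = 7217.1 + 82.095 T
84067.3 − 7217.1 = 1511.811 T
T = 76850.2 / 1511.811 = 50.83 °C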